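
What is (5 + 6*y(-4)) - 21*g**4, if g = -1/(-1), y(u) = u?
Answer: -40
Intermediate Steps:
g = 1 (g = -1*(-1) = 1)
(5 + 6*y(-4)) - 21*g**4 = (5 + 6*(-4)) - 21*1**4 = (5 - 24) - 21*1 = -19 - 21 = -40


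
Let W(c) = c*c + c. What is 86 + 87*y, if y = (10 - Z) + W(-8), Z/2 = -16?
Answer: 8612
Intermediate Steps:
Z = -32 (Z = 2*(-16) = -32)
W(c) = c + c**2 (W(c) = c**2 + c = c + c**2)
y = 98 (y = (10 - 1*(-32)) - 8*(1 - 8) = (10 + 32) - 8*(-7) = 42 + 56 = 98)
86 + 87*y = 86 + 87*98 = 86 + 8526 = 8612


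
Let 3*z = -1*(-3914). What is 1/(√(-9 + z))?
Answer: √69/299 ≈ 0.027781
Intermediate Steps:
z = 3914/3 (z = (-1*(-3914))/3 = (⅓)*3914 = 3914/3 ≈ 1304.7)
1/(√(-9 + z)) = 1/(√(-9 + 3914/3)) = 1/(√(3887/3)) = 1/(13*√69/3) = √69/299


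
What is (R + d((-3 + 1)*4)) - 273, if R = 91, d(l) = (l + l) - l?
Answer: -190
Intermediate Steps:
d(l) = l (d(l) = 2*l - l = l)
(R + d((-3 + 1)*4)) - 273 = (91 + (-3 + 1)*4) - 273 = (91 - 2*4) - 273 = (91 - 8) - 273 = 83 - 273 = -190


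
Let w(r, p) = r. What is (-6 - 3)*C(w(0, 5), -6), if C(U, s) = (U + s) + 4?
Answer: 18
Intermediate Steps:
C(U, s) = 4 + U + s
(-6 - 3)*C(w(0, 5), -6) = (-6 - 3)*(4 + 0 - 6) = -9*(-2) = 18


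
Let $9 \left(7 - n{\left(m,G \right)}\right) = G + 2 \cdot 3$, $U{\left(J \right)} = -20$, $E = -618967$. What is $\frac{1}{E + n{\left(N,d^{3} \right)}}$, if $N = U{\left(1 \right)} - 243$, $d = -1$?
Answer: $- \frac{9}{5570645} \approx -1.6156 \cdot 10^{-6}$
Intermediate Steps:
$N = -263$ ($N = -20 - 243 = -263$)
$n{\left(m,G \right)} = \frac{19}{3} - \frac{G}{9}$ ($n{\left(m,G \right)} = 7 - \frac{G + 2 \cdot 3}{9} = 7 - \frac{G + 6}{9} = 7 - \frac{6 + G}{9} = 7 - \left(\frac{2}{3} + \frac{G}{9}\right) = \frac{19}{3} - \frac{G}{9}$)
$\frac{1}{E + n{\left(N,d^{3} \right)}} = \frac{1}{-618967 + \left(\frac{19}{3} - \frac{\left(-1\right)^{3}}{9}\right)} = \frac{1}{-618967 + \left(\frac{19}{3} - - \frac{1}{9}\right)} = \frac{1}{-618967 + \left(\frac{19}{3} + \frac{1}{9}\right)} = \frac{1}{-618967 + \frac{58}{9}} = \frac{1}{- \frac{5570645}{9}} = - \frac{9}{5570645}$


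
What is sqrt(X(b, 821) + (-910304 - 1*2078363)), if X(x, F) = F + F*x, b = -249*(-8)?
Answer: I*sqrt(1352414) ≈ 1162.9*I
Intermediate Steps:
b = 1992
sqrt(X(b, 821) + (-910304 - 1*2078363)) = sqrt(821*(1 + 1992) + (-910304 - 1*2078363)) = sqrt(821*1993 + (-910304 - 2078363)) = sqrt(1636253 - 2988667) = sqrt(-1352414) = I*sqrt(1352414)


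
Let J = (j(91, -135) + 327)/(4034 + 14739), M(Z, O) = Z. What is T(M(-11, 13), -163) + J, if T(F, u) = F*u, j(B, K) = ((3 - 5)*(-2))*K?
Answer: 33659776/18773 ≈ 1793.0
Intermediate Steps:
j(B, K) = 4*K (j(B, K) = (-2*(-2))*K = 4*K)
J = -213/18773 (J = (4*(-135) + 327)/(4034 + 14739) = (-540 + 327)/18773 = -213*1/18773 = -213/18773 ≈ -0.011346)
T(M(-11, 13), -163) + J = -11*(-163) - 213/18773 = 1793 - 213/18773 = 33659776/18773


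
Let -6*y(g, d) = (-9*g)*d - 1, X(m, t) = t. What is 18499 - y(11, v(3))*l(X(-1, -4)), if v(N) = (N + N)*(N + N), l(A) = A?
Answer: 62627/3 ≈ 20876.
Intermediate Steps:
v(N) = 4*N² (v(N) = (2*N)*(2*N) = 4*N²)
y(g, d) = ⅙ + 3*d*g/2 (y(g, d) = -((-9*g)*d - 1)/6 = -(-9*d*g - 1)/6 = -(-1 - 9*d*g)/6 = ⅙ + 3*d*g/2)
18499 - y(11, v(3))*l(X(-1, -4)) = 18499 - (⅙ + (3/2)*(4*3²)*11)*(-4) = 18499 - (⅙ + (3/2)*(4*9)*11)*(-4) = 18499 - (⅙ + (3/2)*36*11)*(-4) = 18499 - (⅙ + 594)*(-4) = 18499 - 3565*(-4)/6 = 18499 - 1*(-7130/3) = 18499 + 7130/3 = 62627/3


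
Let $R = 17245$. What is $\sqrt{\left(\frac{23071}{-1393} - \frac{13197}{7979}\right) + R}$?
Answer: $\frac{\sqrt{2128155558369468495}}{11114747} \approx 131.25$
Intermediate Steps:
$\sqrt{\left(\frac{23071}{-1393} - \frac{13197}{7979}\right) + R} = \sqrt{\left(\frac{23071}{-1393} - \frac{13197}{7979}\right) + 17245} = \sqrt{\left(23071 \left(- \frac{1}{1393}\right) - \frac{13197}{7979}\right) + 17245} = \sqrt{\left(- \frac{23071}{1393} - \frac{13197}{7979}\right) + 17245} = \sqrt{- \frac{202466930}{11114747} + 17245} = \sqrt{\frac{191471345085}{11114747}} = \frac{\sqrt{2128155558369468495}}{11114747}$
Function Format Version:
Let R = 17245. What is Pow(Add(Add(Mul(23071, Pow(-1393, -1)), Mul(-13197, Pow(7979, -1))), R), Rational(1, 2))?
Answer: Mul(Rational(1, 11114747), Pow(2128155558369468495, Rational(1, 2))) ≈ 131.25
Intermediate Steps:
Pow(Add(Add(Mul(23071, Pow(-1393, -1)), Mul(-13197, Pow(7979, -1))), R), Rational(1, 2)) = Pow(Add(Add(Mul(23071, Pow(-1393, -1)), Mul(-13197, Pow(7979, -1))), 17245), Rational(1, 2)) = Pow(Add(Add(Mul(23071, Rational(-1, 1393)), Mul(-13197, Rational(1, 7979))), 17245), Rational(1, 2)) = Pow(Add(Add(Rational(-23071, 1393), Rational(-13197, 7979)), 17245), Rational(1, 2)) = Pow(Add(Rational(-202466930, 11114747), 17245), Rational(1, 2)) = Pow(Rational(191471345085, 11114747), Rational(1, 2)) = Mul(Rational(1, 11114747), Pow(2128155558369468495, Rational(1, 2)))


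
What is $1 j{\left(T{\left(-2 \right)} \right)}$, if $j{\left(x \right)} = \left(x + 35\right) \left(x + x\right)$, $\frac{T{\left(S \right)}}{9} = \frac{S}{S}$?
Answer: $792$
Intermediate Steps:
$T{\left(S \right)} = 9$ ($T{\left(S \right)} = 9 \frac{S}{S} = 9 \cdot 1 = 9$)
$j{\left(x \right)} = 2 x \left(35 + x\right)$ ($j{\left(x \right)} = \left(35 + x\right) 2 x = 2 x \left(35 + x\right)$)
$1 j{\left(T{\left(-2 \right)} \right)} = 1 \cdot 2 \cdot 9 \left(35 + 9\right) = 1 \cdot 2 \cdot 9 \cdot 44 = 1 \cdot 792 = 792$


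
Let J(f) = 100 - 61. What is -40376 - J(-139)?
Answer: -40415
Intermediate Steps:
J(f) = 39
-40376 - J(-139) = -40376 - 1*39 = -40376 - 39 = -40415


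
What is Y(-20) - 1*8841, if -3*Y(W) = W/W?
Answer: -26524/3 ≈ -8841.3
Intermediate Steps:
Y(W) = -⅓ (Y(W) = -W/(3*W) = -⅓*1 = -⅓)
Y(-20) - 1*8841 = -⅓ - 1*8841 = -⅓ - 8841 = -26524/3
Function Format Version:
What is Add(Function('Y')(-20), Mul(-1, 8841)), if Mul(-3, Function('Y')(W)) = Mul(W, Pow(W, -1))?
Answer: Rational(-26524, 3) ≈ -8841.3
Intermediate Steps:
Function('Y')(W) = Rational(-1, 3) (Function('Y')(W) = Mul(Rational(-1, 3), Mul(W, Pow(W, -1))) = Mul(Rational(-1, 3), 1) = Rational(-1, 3))
Add(Function('Y')(-20), Mul(-1, 8841)) = Add(Rational(-1, 3), Mul(-1, 8841)) = Add(Rational(-1, 3), -8841) = Rational(-26524, 3)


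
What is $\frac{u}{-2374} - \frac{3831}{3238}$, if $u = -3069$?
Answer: $\frac{210657}{1921753} \approx 0.10962$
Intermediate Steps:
$\frac{u}{-2374} - \frac{3831}{3238} = - \frac{3069}{-2374} - \frac{3831}{3238} = \left(-3069\right) \left(- \frac{1}{2374}\right) - \frac{3831}{3238} = \frac{3069}{2374} - \frac{3831}{3238} = \frac{210657}{1921753}$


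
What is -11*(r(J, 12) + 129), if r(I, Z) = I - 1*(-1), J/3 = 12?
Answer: -1826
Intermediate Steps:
J = 36 (J = 3*12 = 36)
r(I, Z) = 1 + I (r(I, Z) = I + 1 = 1 + I)
-11*(r(J, 12) + 129) = -11*((1 + 36) + 129) = -11*(37 + 129) = -11*166 = -1826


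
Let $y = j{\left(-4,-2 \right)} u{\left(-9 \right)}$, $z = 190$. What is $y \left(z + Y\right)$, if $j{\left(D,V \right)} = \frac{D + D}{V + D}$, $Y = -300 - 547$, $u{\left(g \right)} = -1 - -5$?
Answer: $-3504$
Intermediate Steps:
$u{\left(g \right)} = 4$ ($u{\left(g \right)} = -1 + 5 = 4$)
$Y = -847$ ($Y = -300 - 547 = -847$)
$j{\left(D,V \right)} = \frac{2 D}{D + V}$
$y = \frac{16}{3}$ ($y = 2 \left(-4\right) \frac{1}{-4 - 2} \cdot 4 = 2 \left(-4\right) \frac{1}{-6} \cdot 4 = 2 \left(-4\right) \left(- \frac{1}{6}\right) 4 = \frac{4}{3} \cdot 4 = \frac{16}{3} \approx 5.3333$)
$y \left(z + Y\right) = \frac{16 \left(190 - 847\right)}{3} = \frac{16}{3} \left(-657\right) = -3504$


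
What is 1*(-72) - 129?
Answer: -201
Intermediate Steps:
1*(-72) - 129 = -72 - 129 = -201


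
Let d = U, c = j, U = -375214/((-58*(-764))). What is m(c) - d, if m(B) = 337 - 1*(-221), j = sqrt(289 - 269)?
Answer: 12550655/22156 ≈ 566.47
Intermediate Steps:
U = -187607/22156 (U = -375214/44312 = -375214*1/44312 = -187607/22156 ≈ -8.4675)
j = 2*sqrt(5) (j = sqrt(20) = 2*sqrt(5) ≈ 4.4721)
c = 2*sqrt(5) ≈ 4.4721
m(B) = 558 (m(B) = 337 + 221 = 558)
d = -187607/22156 ≈ -8.4675
m(c) - d = 558 - 1*(-187607/22156) = 558 + 187607/22156 = 12550655/22156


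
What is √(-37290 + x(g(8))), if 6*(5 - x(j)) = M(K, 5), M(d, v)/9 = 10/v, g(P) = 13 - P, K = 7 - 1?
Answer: 2*I*√9322 ≈ 193.1*I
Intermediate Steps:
K = 6
M(d, v) = 90/v (M(d, v) = 9*(10/v) = 90/v)
x(j) = 2 (x(j) = 5 - 15/5 = 5 - ⅙*18 = 5 - 3 = 2)
√(-37290 + x(g(8))) = √(-37290 + 2) = √(-37288) = 2*I*√9322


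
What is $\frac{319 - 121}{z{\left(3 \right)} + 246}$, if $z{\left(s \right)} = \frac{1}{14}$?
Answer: $\frac{2772}{3445} \approx 0.80464$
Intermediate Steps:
$z{\left(s \right)} = \frac{1}{14}$
$\frac{319 - 121}{z{\left(3 \right)} + 246} = \frac{319 - 121}{\frac{1}{14} + 246} = \frac{198}{\frac{3445}{14}} = 198 \cdot \frac{14}{3445} = \frac{2772}{3445}$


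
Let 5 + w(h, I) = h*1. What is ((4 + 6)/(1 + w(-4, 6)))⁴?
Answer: 625/256 ≈ 2.4414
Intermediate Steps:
w(h, I) = -5 + h (w(h, I) = -5 + h*1 = -5 + h)
((4 + 6)/(1 + w(-4, 6)))⁴ = ((4 + 6)/(1 + (-5 - 4)))⁴ = (10/(1 - 9))⁴ = (10/(-8))⁴ = (10*(-⅛))⁴ = (-5/4)⁴ = 625/256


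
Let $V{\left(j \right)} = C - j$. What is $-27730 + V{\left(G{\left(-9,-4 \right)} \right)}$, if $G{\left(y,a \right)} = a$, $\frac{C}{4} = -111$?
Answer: $-28170$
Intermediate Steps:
$C = -444$ ($C = 4 \left(-111\right) = -444$)
$V{\left(j \right)} = -444 - j$
$-27730 + V{\left(G{\left(-9,-4 \right)} \right)} = -27730 - 440 = -28170$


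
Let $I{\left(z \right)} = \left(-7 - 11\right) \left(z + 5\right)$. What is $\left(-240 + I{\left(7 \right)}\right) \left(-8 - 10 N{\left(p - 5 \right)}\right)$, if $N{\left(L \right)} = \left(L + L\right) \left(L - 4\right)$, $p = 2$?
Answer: $195168$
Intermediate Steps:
$I{\left(z \right)} = -90 - 18 z$ ($I{\left(z \right)} = - 18 \left(5 + z\right) = -90 - 18 z$)
$N{\left(L \right)} = 2 L \left(-4 + L\right)$
$\left(-240 + I{\left(7 \right)}\right) \left(-8 - 10 N{\left(p - 5 \right)}\right) = \left(-240 - 216\right) \left(-8 - 10 \cdot 2 \left(2 - 5\right) \left(-4 + \left(2 - 5\right)\right)\right) = \left(-240 - 216\right) \left(-8 - 10 \cdot 2 \left(-3\right) \left(-4 - 3\right)\right) = \left(-240 - 216\right) \left(-8 - 10 \cdot 2 \left(-3\right) \left(-7\right)\right) = - 456 \left(-8 - 420\right) = \left(-456\right) \left(-428\right) = 195168$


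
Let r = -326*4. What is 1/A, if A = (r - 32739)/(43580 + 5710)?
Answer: -49290/34043 ≈ -1.4479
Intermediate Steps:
r = -1304
A = -34043/49290 (A = (-1304 - 32739)/(43580 + 5710) = -34043/49290 ≈ -0.69067)
1/A = 1/(-34043/49290) = -49290/34043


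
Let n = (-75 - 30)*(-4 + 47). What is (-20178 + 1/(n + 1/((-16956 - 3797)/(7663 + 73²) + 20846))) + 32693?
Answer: 15302206614847416/1222709299693 ≈ 12515.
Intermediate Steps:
n = -4515 (n = -105*43 = -4515)
(-20178 + 1/(n + 1/((-16956 - 3797)/(7663 + 73²) + 20846))) + 32693 = (-20178 + 1/(-4515 + 1/((-16956 - 3797)/(7663 + 73²) + 20846))) + 32693 = (-20178 + 1/(-4515 + 1/(-20753/(7663 + 5329) + 20846))) + 32693 = (-20178 + 1/(-4515 + 1/(-20753/12992 + 20846))) + 32693 = (-20178 + 1/(-4515 + 1/(270810479/12992))) + 32693 = (-20178 + 1/(-4515 + 12992/270810479)) + 32693 = (-20178 + 1/(-1222709299693/270810479)) + 32693 = (-20178 - 270810479/1222709299693) + 32693 = -24671828520015833/1222709299693 + 32693 = 15302206614847416/1222709299693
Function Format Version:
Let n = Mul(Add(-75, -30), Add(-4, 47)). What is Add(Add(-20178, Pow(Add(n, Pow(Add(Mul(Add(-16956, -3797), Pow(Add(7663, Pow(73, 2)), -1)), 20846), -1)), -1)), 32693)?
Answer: Rational(15302206614847416, 1222709299693) ≈ 12515.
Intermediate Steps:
n = -4515 (n = Mul(-105, 43) = -4515)
Add(Add(-20178, Pow(Add(n, Pow(Add(Mul(Add(-16956, -3797), Pow(Add(7663, Pow(73, 2)), -1)), 20846), -1)), -1)), 32693) = Add(Add(-20178, Pow(Add(-4515, Pow(Add(Mul(Add(-16956, -3797), Pow(Add(7663, Pow(73, 2)), -1)), 20846), -1)), -1)), 32693) = Add(Add(-20178, Pow(Add(-4515, Pow(Add(Mul(-20753, Pow(Add(7663, 5329), -1)), 20846), -1)), -1)), 32693) = Add(Add(-20178, Pow(Add(-4515, Pow(Add(Mul(-20753, Pow(12992, -1)), 20846), -1)), -1)), 32693) = Add(Add(-20178, Pow(Add(-4515, Pow(Add(Mul(-20753, Rational(1, 12992)), 20846), -1)), -1)), 32693) = Add(Add(-20178, Pow(Add(-4515, Pow(Add(Rational(-20753, 12992), 20846), -1)), -1)), 32693) = Add(Add(-20178, Pow(Add(-4515, Pow(Rational(270810479, 12992), -1)), -1)), 32693) = Add(Add(-20178, Pow(Add(-4515, Rational(12992, 270810479)), -1)), 32693) = Add(Add(-20178, Pow(Rational(-1222709299693, 270810479), -1)), 32693) = Add(Add(-20178, Rational(-270810479, 1222709299693)), 32693) = Add(Rational(-24671828520015833, 1222709299693), 32693) = Rational(15302206614847416, 1222709299693)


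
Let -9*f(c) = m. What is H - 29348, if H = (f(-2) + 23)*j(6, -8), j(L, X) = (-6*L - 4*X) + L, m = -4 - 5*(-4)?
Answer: -263750/9 ≈ -29306.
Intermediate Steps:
m = 16 (m = -4 + 20 = 16)
f(c) = -16/9 (f(c) = -⅑*16 = -16/9)
j(L, X) = -5*L - 4*X
H = 382/9 (H = (-16/9 + 23)*(-5*6 - 4*(-8)) = 191*(-30 + 32)/9 = (191/9)*2 = 382/9 ≈ 42.444)
H - 29348 = 382/9 - 29348 = -263750/9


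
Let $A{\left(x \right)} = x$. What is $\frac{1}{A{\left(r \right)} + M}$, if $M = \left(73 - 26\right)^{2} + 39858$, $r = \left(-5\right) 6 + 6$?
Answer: $\frac{1}{42043} \approx 2.3785 \cdot 10^{-5}$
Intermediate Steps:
$r = -24$ ($r = -30 + 6 = -24$)
$M = 42067$ ($M = 47^{2} + 39858 = 2209 + 39858 = 42067$)
$\frac{1}{A{\left(r \right)} + M} = \frac{1}{-24 + 42067} = \frac{1}{42043}$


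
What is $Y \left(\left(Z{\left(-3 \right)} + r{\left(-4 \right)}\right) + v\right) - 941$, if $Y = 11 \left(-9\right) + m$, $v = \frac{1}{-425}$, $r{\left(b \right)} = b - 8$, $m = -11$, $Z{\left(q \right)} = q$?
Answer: $\frac{60287}{85} \approx 709.26$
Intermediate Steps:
$r{\left(b \right)} = -8 + b$ ($r{\left(b \right)} = b - 8 = -8 + b$)
$v = - \frac{1}{425} \approx -0.0023529$
$Y = -110$ ($Y = 11 \left(-9\right) - 11 = -99 - 11 = -110$)
$Y \left(\left(Z{\left(-3 \right)} + r{\left(-4 \right)}\right) + v\right) - 941 = - 110 \left(\left(-3 - 12\right) - \frac{1}{425}\right) - 941 = - 110 \left(-15 - \frac{1}{425}\right) - 941 = \left(-110\right) \left(- \frac{6376}{425}\right) - 941 = \frac{140272}{85} - 941 = \frac{60287}{85}$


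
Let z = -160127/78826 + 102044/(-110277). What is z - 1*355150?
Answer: -280657841906893/790244982 ≈ -3.5515e+5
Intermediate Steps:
z = -2336549593/790244982 (z = -160127*1/78826 + 102044*(-1/110277) = -14557/7166 - 102044/110277 = -2336549593/790244982 ≈ -2.9567)
z - 1*355150 = -2336549593/790244982 - 1*355150 = -2336549593/790244982 - 355150 = -280657841906893/790244982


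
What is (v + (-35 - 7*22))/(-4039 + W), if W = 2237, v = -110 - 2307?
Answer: 1303/901 ≈ 1.4462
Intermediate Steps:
v = -2417
(v + (-35 - 7*22))/(-4039 + W) = (-2417 + (-35 - 7*22))/(-4039 + 2237) = (-2417 + (-35 - 154))/(-1802) = (-2417 - 189)*(-1/1802) = -2606*(-1/1802) = 1303/901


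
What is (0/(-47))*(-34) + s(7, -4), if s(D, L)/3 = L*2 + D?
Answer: -3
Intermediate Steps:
s(D, L) = 3*D + 6*L (s(D, L) = 3*(L*2 + D) = 3*(2*L + D) = 3*(D + 2*L) = 3*D + 6*L)
(0/(-47))*(-34) + s(7, -4) = (0/(-47))*(-34) + (3*7 + 6*(-4)) = (0*(-1/47))*(-34) + (21 - 24) = 0*(-34) - 3 = 0 - 3 = -3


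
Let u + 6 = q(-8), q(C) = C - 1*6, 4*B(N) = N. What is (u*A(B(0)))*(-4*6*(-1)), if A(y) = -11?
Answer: 5280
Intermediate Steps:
B(N) = N/4
q(C) = -6 + C (q(C) = C - 6 = -6 + C)
u = -20 (u = -6 + (-6 - 8) = -6 - 14 = -20)
(u*A(B(0)))*(-4*6*(-1)) = (-20*(-11))*(-4*6*(-1)) = 220*(-24*(-1)) = 220*24 = 5280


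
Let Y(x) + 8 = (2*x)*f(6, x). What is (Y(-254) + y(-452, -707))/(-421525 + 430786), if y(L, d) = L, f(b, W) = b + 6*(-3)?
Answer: 5636/9261 ≈ 0.60857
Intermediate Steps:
f(b, W) = -18 + b (f(b, W) = b - 18 = -18 + b)
Y(x) = -8 - 24*x (Y(x) = -8 + (2*x)*(-18 + 6) = -8 + (2*x)*(-12) = -8 - 24*x)
(Y(-254) + y(-452, -707))/(-421525 + 430786) = ((-8 - 24*(-254)) - 452)/(-421525 + 430786) = ((-8 + 6096) - 452)/9261 = (6088 - 452)*(1/9261) = 5636*(1/9261) = 5636/9261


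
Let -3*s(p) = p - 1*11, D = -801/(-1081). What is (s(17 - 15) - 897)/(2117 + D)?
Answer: -483207/1144639 ≈ -0.42215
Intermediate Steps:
D = 801/1081 (D = -801*(-1/1081) = 801/1081 ≈ 0.74098)
s(p) = 11/3 - p/3 (s(p) = -(p - 1*11)/3 = -(p - 11)/3 = -(-11 + p)/3 = 11/3 - p/3)
(s(17 - 15) - 897)/(2117 + D) = ((11/3 - (17 - 15)/3) - 897)/(2117 + 801/1081) = ((11/3 - 1/3*2) - 897)/(2289278/1081) = ((11/3 - 2/3) - 897)*(1081/2289278) = (3 - 897)*(1081/2289278) = -894*1081/2289278 = -483207/1144639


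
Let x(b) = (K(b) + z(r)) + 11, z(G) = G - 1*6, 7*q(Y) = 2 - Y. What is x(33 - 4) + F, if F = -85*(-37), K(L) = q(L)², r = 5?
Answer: 155324/49 ≈ 3169.9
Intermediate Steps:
q(Y) = 2/7 - Y/7 (q(Y) = (2 - Y)/7 = 2/7 - Y/7)
z(G) = -6 + G (z(G) = G - 6 = -6 + G)
K(L) = (2/7 - L/7)²
x(b) = 10 + (-2 + b)²/49 (x(b) = ((-2 + b)²/49 + (-6 + 5)) + 11 = ((-2 + b)²/49 - 1) + 11 = (-1 + (-2 + b)²/49) + 11 = 10 + (-2 + b)²/49)
F = 3145
x(33 - 4) + F = (10 + (-2 + (33 - 4))²/49) + 3145 = (10 + (-2 + 29)²/49) + 3145 = (10 + (1/49)*27²) + 3145 = (10 + (1/49)*729) + 3145 = (10 + 729/49) + 3145 = 1219/49 + 3145 = 155324/49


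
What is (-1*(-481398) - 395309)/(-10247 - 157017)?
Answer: -86089/167264 ≈ -0.51469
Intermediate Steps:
(-1*(-481398) - 395309)/(-10247 - 157017) = (481398 - 395309)/(-167264) = 86089*(-1/167264) = -86089/167264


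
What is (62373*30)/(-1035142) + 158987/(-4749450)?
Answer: -4525848733327/2458177585950 ≈ -1.8411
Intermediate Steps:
(62373*30)/(-1035142) + 158987/(-4749450) = 1871190*(-1/1035142) + 158987*(-1/4749450) = -935595/517571 - 158987/4749450 = -4525848733327/2458177585950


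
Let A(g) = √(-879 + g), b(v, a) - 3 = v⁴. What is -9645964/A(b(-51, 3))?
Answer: -9645964*√270573/1352865 ≈ -3708.8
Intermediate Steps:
b(v, a) = 3 + v⁴
-9645964/A(b(-51, 3)) = -9645964/√(-879 + (3 + (-51)⁴)) = -9645964/√(-879 + (3 + 6765201)) = -9645964/√(-879 + 6765204) = -9645964*√270573/1352865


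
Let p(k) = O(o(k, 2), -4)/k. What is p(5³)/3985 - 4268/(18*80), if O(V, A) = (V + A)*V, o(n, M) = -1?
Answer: -21259903/7173000 ≈ -2.9639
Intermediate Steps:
O(V, A) = V*(A + V) (O(V, A) = (A + V)*V = V*(A + V))
p(k) = 5/k (p(k) = (-(-4 - 1))/k = (-1*(-5))/k = 5/k)
p(5³)/3985 - 4268/(18*80) = (5/(5³))/3985 - 4268/(18*80) = (5/125)*(1/3985) - 4268/1440 = (5*(1/125))*(1/3985) - 4268*1/1440 = (1/25)*(1/3985) - 1067/360 = 1/99625 - 1067/360 = -21259903/7173000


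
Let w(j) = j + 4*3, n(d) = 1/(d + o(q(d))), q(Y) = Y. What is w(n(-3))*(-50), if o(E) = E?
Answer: -1775/3 ≈ -591.67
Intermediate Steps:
n(d) = 1/(2*d) (n(d) = 1/(d + d) = 1/(2*d))
w(j) = 12 + j (w(j) = j + 12 = 12 + j)
w(n(-3))*(-50) = (12 + (½)/(-3))*(-50) = (12 + (½)*(-⅓))*(-50) = (12 - ⅙)*(-50) = (71/6)*(-50) = -1775/3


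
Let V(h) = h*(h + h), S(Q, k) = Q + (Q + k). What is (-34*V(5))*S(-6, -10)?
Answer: 37400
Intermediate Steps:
S(Q, k) = k + 2*Q
V(h) = 2*h² (V(h) = h*(2*h) = 2*h²)
(-34*V(5))*S(-6, -10) = (-68*5²)*(-10 + 2*(-6)) = (-68*25)*(-10 - 12) = -34*50*(-22) = -1700*(-22) = 37400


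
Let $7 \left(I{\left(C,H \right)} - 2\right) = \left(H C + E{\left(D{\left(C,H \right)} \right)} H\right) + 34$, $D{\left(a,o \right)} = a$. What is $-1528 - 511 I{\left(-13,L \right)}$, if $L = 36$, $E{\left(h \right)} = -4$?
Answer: $39644$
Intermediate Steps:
$I{\left(C,H \right)} = \frac{48}{7} - \frac{4 H}{7} + \frac{C H}{7}$ ($I{\left(C,H \right)} = 2 + \frac{\left(H C - 4 H\right) + 34}{7} = 2 + \frac{\left(C H - 4 H\right) + 34}{7} = 2 + \frac{\left(- 4 H + C H\right) + 34}{7} = 2 + \frac{34 - 4 H + C H}{7} = 2 + \left(\frac{34}{7} - \frac{4 H}{7} + \frac{C H}{7}\right) = \frac{48}{7} - \frac{4 H}{7} + \frac{C H}{7}$)
$-1528 - 511 I{\left(-13,L \right)} = -1528 - 511 \left(\frac{48}{7} - \frac{144}{7} + \frac{1}{7} \left(-13\right) 36\right) = -1528 - 511 \left(\frac{48}{7} - \frac{144}{7} - \frac{468}{7}\right) = -1528 - -41172 = -1528 + 41172 = 39644$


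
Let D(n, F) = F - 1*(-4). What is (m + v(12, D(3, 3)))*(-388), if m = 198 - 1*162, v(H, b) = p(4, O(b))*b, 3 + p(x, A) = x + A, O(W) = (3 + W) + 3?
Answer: -51992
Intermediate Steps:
O(W) = 6 + W
p(x, A) = -3 + A + x (p(x, A) = -3 + (x + A) = -3 + (A + x) = -3 + A + x)
D(n, F) = 4 + F (D(n, F) = F + 4 = 4 + F)
v(H, b) = b*(7 + b) (v(H, b) = (-3 + (6 + b) + 4)*b = (7 + b)*b = b*(7 + b))
m = 36 (m = 198 - 162 = 36)
(m + v(12, D(3, 3)))*(-388) = (36 + (4 + 3)*(7 + (4 + 3)))*(-388) = (36 + 7*(7 + 7))*(-388) = (36 + 7*14)*(-388) = (36 + 98)*(-388) = 134*(-388) = -51992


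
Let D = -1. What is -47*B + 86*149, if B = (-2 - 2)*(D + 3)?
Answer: 13190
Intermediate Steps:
B = -8 (B = (-2 - 2)*(-1 + 3) = -4*2 = -8)
-47*B + 86*149 = -47*(-8) + 86*149 = 376 + 12814 = 13190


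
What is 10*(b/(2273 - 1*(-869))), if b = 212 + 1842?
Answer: 10270/1571 ≈ 6.5372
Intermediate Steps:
b = 2054
10*(b/(2273 - 1*(-869))) = 10*(2054/(2273 - 1*(-869))) = 10*(2054/(2273 + 869)) = 10*(2054/3142) = 10*(2054*(1/3142)) = 10*(1027/1571) = 10270/1571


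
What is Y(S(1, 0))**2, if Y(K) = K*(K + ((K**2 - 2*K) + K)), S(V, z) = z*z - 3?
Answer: 729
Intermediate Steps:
S(V, z) = -3 + z**2 (S(V, z) = z**2 - 3 = -3 + z**2)
Y(K) = K**3 (Y(K) = K*(K + (K**2 - K)) = K*K**2 = K**3)
Y(S(1, 0))**2 = ((-3 + 0**2)**3)**2 = ((-3 + 0)**3)**2 = ((-3)**3)**2 = (-27)**2 = 729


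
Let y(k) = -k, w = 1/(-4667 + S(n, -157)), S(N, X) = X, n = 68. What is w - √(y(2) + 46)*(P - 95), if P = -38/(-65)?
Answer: -1/4824 + 12274*√11/65 ≈ 626.28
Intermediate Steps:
P = 38/65 (P = -38*(-1/65) = 38/65 ≈ 0.58462)
w = -1/4824 (w = 1/(-4667 - 157) = 1/(-4824) = -1/4824 ≈ -0.00020730)
w - √(y(2) + 46)*(P - 95) = -1/4824 - √(-1*2 + 46)*(38/65 - 95) = -1/4824 - √(-2 + 46)*(-6137)/65 = -1/4824 - √44*(-6137)/65 = -1/4824 - 2*√11*(-6137)/65 = -1/4824 - (-12274)*√11/65 = -1/4824 + 12274*√11/65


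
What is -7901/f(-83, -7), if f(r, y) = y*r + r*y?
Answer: -7901/1162 ≈ -6.7995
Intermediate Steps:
f(r, y) = 2*r*y (f(r, y) = r*y + r*y = 2*r*y)
-7901/f(-83, -7) = -7901/(2*(-83)*(-7)) = -7901/1162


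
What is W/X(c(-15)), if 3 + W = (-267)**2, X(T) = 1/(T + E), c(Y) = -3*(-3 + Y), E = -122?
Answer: -4847448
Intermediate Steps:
c(Y) = 9 - 3*Y
X(T) = 1/(-122 + T) (X(T) = 1/(T - 122) = 1/(-122 + T))
W = 71286 (W = -3 + (-267)**2 = -3 + 71289 = 71286)
W/X(c(-15)) = 71286/(1/(-122 + (9 - 3*(-15)))) = 71286/(1/(-122 + (9 + 45))) = 71286/(1/(-122 + 54)) = 71286/(1/(-68)) = 71286/(-1/68) = 71286*(-68) = -4847448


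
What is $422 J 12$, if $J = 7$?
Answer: $35448$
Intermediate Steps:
$422 J 12 = 422 \cdot 7 \cdot 12 = 422 \cdot 84 = 35448$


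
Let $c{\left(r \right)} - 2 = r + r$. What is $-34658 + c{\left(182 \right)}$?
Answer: $-34292$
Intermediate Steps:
$c{\left(r \right)} = 2 + 2 r$ ($c{\left(r \right)} = 2 + \left(r + r\right) = 2 + 2 r$)
$-34658 + c{\left(182 \right)} = -34658 + \left(2 + 2 \cdot 182\right) = -34658 + \left(2 + 364\right) = -34658 + 366 = -34292$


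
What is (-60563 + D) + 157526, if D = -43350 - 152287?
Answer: -98674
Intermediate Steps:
D = -195637
(-60563 + D) + 157526 = (-60563 - 195637) + 157526 = -256200 + 157526 = -98674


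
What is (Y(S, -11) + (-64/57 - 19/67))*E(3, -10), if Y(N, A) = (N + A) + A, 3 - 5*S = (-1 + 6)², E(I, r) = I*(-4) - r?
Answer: 1061926/19095 ≈ 55.613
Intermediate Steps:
E(I, r) = -r - 4*I (E(I, r) = -4*I - r = -r - 4*I)
S = -22/5 (S = ⅗ - (-1 + 6)²/5 = ⅗ - ⅕*5² = ⅗ - ⅕*25 = ⅗ - 5 = -22/5 ≈ -4.4000)
Y(N, A) = N + 2*A (Y(N, A) = (A + N) + A = N + 2*A)
(Y(S, -11) + (-64/57 - 19/67))*E(3, -10) = ((-22/5 + 2*(-11)) + (-64/57 - 19/67))*(-1*(-10) - 4*3) = ((-22/5 - 22) + (-64*1/57 - 19*1/67))*(10 - 12) = (-132/5 + (-64/57 - 19/67))*(-2) = (-132/5 - 5371/3819)*(-2) = -530963/19095*(-2) = 1061926/19095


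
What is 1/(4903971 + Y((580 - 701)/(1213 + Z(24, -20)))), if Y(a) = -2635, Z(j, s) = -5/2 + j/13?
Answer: 1/4901336 ≈ 2.0403e-7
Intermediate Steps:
Z(j, s) = -5/2 + j/13 (Z(j, s) = -5*½ + j*(1/13) = -5/2 + j/13)
1/(4903971 + Y((580 - 701)/(1213 + Z(24, -20)))) = 1/(4903971 - 2635) = 1/4901336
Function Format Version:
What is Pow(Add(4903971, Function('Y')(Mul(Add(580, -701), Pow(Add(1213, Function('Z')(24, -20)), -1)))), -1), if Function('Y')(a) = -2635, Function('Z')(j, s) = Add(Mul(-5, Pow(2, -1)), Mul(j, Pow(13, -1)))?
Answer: Rational(1, 4901336) ≈ 2.0403e-7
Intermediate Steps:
Function('Z')(j, s) = Add(Rational(-5, 2), Mul(Rational(1, 13), j)) (Function('Z')(j, s) = Add(Mul(-5, Rational(1, 2)), Mul(j, Rational(1, 13))) = Add(Rational(-5, 2), Mul(Rational(1, 13), j)))
Pow(Add(4903971, Function('Y')(Mul(Add(580, -701), Pow(Add(1213, Function('Z')(24, -20)), -1)))), -1) = Pow(Add(4903971, -2635), -1) = Pow(4901336, -1) = Rational(1, 4901336)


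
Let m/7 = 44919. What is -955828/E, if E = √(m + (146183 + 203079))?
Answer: -955828*√663695/663695 ≈ -1173.3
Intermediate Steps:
m = 314433 (m = 7*44919 = 314433)
E = √663695 (E = √(314433 + (146183 + 203079)) = √(314433 + 349262) = √663695 ≈ 814.67)
-955828/E = -955828*√663695/663695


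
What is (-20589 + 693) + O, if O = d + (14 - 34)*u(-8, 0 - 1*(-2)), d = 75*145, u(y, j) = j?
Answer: -9061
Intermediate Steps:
d = 10875
O = 10835 (O = 10875 + (14 - 34)*(0 - 1*(-2)) = 10875 - 20*(0 + 2) = 10875 - 20*2 = 10875 - 40 = 10835)
(-20589 + 693) + O = (-20589 + 693) + 10835 = -19896 + 10835 = -9061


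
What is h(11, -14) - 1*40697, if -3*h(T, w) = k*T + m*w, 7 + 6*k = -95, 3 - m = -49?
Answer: -40392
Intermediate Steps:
m = 52 (m = 3 - 1*(-49) = 3 + 49 = 52)
k = -17 (k = -7/6 + (⅙)*(-95) = -7/6 - 95/6 = -17)
h(T, w) = -52*w/3 + 17*T/3 (h(T, w) = -(-17*T + 52*w)/3 = -52*w/3 + 17*T/3)
h(11, -14) - 1*40697 = (-52/3*(-14) + (17/3)*11) - 1*40697 = (728/3 + 187/3) - 40697 = 305 - 40697 = -40392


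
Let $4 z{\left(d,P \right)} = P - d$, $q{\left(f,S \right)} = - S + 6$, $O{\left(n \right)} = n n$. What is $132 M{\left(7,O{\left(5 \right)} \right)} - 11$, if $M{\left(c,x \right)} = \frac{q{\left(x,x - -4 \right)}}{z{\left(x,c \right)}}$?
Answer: $\frac{1991}{3} \approx 663.67$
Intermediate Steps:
$O{\left(n \right)} = n^{2}$
$q{\left(f,S \right)} = 6 - S$
$z{\left(d,P \right)} = - \frac{d}{4} + \frac{P}{4}$ ($z{\left(d,P \right)} = \frac{P - d}{4} = - \frac{d}{4} + \frac{P}{4}$)
$M{\left(c,x \right)} = \frac{2 - x}{- \frac{x}{4} + \frac{c}{4}}$ ($M{\left(c,x \right)} = \frac{6 - \left(x - -4\right)}{- \frac{x}{4} + \frac{c}{4}} = \frac{6 - \left(x + 4\right)}{- \frac{x}{4} + \frac{c}{4}} = \frac{6 - \left(4 + x\right)}{- \frac{x}{4} + \frac{c}{4}} = \frac{2 - x}{- \frac{x}{4} + \frac{c}{4}}$)
$132 M{\left(7,O{\left(5 \right)} \right)} - 11 = 132 \frac{4 \left(2 - 5^{2}\right)}{7 - 5^{2}} - 11 = 132 \frac{4 \left(2 - 25\right)}{7 - 25} - 11 = 132 \cdot 4 \frac{1}{-18} \left(-23\right) - 11 = 132 \cdot 4 \left(- \frac{1}{18}\right) \left(-23\right) - 11 = 132 \cdot \frac{46}{9} - 11 = \frac{2024}{3} - 11 = \frac{1991}{3}$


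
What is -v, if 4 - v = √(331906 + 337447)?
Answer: -4 + √669353 ≈ 814.14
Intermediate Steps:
v = 4 - √669353 (v = 4 - √(331906 + 337447) = 4 - √669353 ≈ -814.14)
-v = -(4 - √669353) = -4 + √669353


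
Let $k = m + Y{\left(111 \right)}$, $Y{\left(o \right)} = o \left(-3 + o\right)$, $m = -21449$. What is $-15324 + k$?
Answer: $-24785$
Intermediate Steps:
$k = -9461$ ($k = -21449 + 111 \left(-3 + 111\right) = -21449 + 111 \cdot 108 = -21449 + 11988 = -9461$)
$-15324 + k = -15324 - 9461 = -24785$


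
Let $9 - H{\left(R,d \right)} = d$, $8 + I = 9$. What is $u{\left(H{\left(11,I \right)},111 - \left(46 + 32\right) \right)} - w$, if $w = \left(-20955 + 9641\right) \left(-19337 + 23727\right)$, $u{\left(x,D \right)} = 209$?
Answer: $49668669$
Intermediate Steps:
$I = 1$ ($I = -8 + 9 = 1$)
$H{\left(R,d \right)} = 9 - d$
$w = -49668460$ ($w = \left(-11314\right) 4390 = -49668460$)
$u{\left(H{\left(11,I \right)},111 - \left(46 + 32\right) \right)} - w = 209 - -49668460 = 209 + 49668460 = 49668669$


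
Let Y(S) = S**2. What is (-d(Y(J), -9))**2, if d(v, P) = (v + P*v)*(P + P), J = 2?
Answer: 331776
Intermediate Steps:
d(v, P) = 2*P*(v + P*v) (d(v, P) = (v + P*v)*(2*P) = 2*P*(v + P*v))
(-d(Y(J), -9))**2 = (-2*(-9)*2**2*(1 - 9))**2 = (-2*(-9)*4*(-8))**2 = (-1*576)**2 = (-576)**2 = 331776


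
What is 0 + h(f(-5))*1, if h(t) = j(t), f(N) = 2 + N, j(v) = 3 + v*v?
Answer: 12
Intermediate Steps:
j(v) = 3 + v²
h(t) = 3 + t²
0 + h(f(-5))*1 = 0 + (3 + (2 - 5)²)*1 = 0 + (3 + (-3)²)*1 = 0 + (3 + 9)*1 = 0 + 12*1 = 0 + 12 = 12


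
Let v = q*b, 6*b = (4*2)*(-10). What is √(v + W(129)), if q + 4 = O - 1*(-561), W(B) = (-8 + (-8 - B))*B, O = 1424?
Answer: I*√406065/3 ≈ 212.41*I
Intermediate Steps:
W(B) = B*(-16 - B) (W(B) = (-16 - B)*B = B*(-16 - B))
q = 1981 (q = -4 + (1424 - 1*(-561)) = -4 + (1424 + 561) = -4 + 1985 = 1981)
b = -40/3 (b = ((4*2)*(-10))/6 = (8*(-10))/6 = (⅙)*(-80) = -40/3 ≈ -13.333)
v = -79240/3 (v = 1981*(-40/3) = -79240/3 ≈ -26413.)
√(v + W(129)) = √(-79240/3 - 1*129*(16 + 129)) = √(-79240/3 - 1*129*145) = √(-79240/3 - 18705) = √(-135355/3) = I*√406065/3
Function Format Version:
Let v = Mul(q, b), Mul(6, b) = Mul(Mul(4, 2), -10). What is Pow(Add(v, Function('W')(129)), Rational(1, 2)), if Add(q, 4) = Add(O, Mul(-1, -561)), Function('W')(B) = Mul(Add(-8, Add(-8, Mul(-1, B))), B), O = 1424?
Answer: Mul(Rational(1, 3), I, Pow(406065, Rational(1, 2))) ≈ Mul(212.41, I)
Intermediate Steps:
Function('W')(B) = Mul(B, Add(-16, Mul(-1, B))) (Function('W')(B) = Mul(Add(-16, Mul(-1, B)), B) = Mul(B, Add(-16, Mul(-1, B))))
q = 1981 (q = Add(-4, Add(1424, Mul(-1, -561))) = Add(-4, Add(1424, 561)) = Add(-4, 1985) = 1981)
b = Rational(-40, 3) (b = Mul(Rational(1, 6), Mul(Mul(4, 2), -10)) = Mul(Rational(1, 6), Mul(8, -10)) = Mul(Rational(1, 6), -80) = Rational(-40, 3) ≈ -13.333)
v = Rational(-79240, 3) (v = Mul(1981, Rational(-40, 3)) = Rational(-79240, 3) ≈ -26413.)
Pow(Add(v, Function('W')(129)), Rational(1, 2)) = Pow(Add(Rational(-79240, 3), Mul(-1, 129, Add(16, 129))), Rational(1, 2)) = Pow(Add(Rational(-79240, 3), Mul(-1, 129, 145)), Rational(1, 2)) = Pow(Add(Rational(-79240, 3), -18705), Rational(1, 2)) = Pow(Rational(-135355, 3), Rational(1, 2)) = Mul(Rational(1, 3), I, Pow(406065, Rational(1, 2)))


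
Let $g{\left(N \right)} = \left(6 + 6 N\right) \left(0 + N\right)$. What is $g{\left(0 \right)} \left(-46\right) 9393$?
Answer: $0$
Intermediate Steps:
$g{\left(N \right)} = N \left(6 + 6 N\right)$ ($g{\left(N \right)} = \left(6 + 6 N\right) N = N \left(6 + 6 N\right)$)
$g{\left(0 \right)} \left(-46\right) 9393 = 6 \cdot 0 \left(1 + 0\right) \left(-46\right) 9393 = 6 \cdot 0 \cdot 1 \left(-46\right) 9393 = 0 \left(-46\right) 9393 = 0 \cdot 9393 = 0$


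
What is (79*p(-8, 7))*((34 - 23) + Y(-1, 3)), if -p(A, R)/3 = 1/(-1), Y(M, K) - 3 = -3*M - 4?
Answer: 3081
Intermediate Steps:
Y(M, K) = -1 - 3*M (Y(M, K) = 3 + (-3*M - 4) = 3 + (-4 - 3*M) = -1 - 3*M)
p(A, R) = 3 (p(A, R) = -3/(-1) = -3*(-1) = 3)
(79*p(-8, 7))*((34 - 23) + Y(-1, 3)) = (79*3)*((34 - 23) + (-1 - 3*(-1))) = 237*(11 + (-1 + 3)) = 237*(11 + 2) = 237*13 = 3081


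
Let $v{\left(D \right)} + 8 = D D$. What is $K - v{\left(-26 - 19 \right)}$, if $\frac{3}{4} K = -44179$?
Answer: $- \frac{182767}{3} \approx -60922.0$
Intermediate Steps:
$K = - \frac{176716}{3}$ ($K = \frac{4}{3} \left(-44179\right) = - \frac{176716}{3} \approx -58905.0$)
$v{\left(D \right)} = -8 + D^{2}$ ($v{\left(D \right)} = -8 + D D = -8 + D^{2}$)
$K - v{\left(-26 - 19 \right)} = - \frac{176716}{3} - \left(-8 + \left(-26 - 19\right)^{2}\right) = - \frac{176716}{3} - \left(-8 + \left(-45\right)^{2}\right) = - \frac{176716}{3} - \left(-8 + 2025\right) = - \frac{176716}{3} - 2017 = - \frac{182767}{3}$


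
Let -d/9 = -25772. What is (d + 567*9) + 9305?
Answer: 246356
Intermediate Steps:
d = 231948 (d = -9*(-25772) = 231948)
(d + 567*9) + 9305 = (231948 + 567*9) + 9305 = (231948 + 5103) + 9305 = 237051 + 9305 = 246356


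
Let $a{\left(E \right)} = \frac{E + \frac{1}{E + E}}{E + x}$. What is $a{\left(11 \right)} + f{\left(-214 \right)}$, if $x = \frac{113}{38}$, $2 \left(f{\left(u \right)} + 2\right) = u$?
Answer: $- \frac{70228}{649} \approx -108.21$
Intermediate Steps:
$f{\left(u \right)} = -2 + \frac{u}{2}$
$x = \frac{113}{38}$ ($x = 113 \cdot \frac{1}{38} = \frac{113}{38} \approx 2.9737$)
$a{\left(E \right)} = \frac{E + \frac{1}{2 E}}{\frac{113}{38} + E}$ ($a{\left(E \right)} = \frac{E + \frac{1}{E + E}}{E + \frac{113}{38}} = \frac{E + \frac{1}{2 E}}{\frac{113}{38} + E}$)
$a{\left(11 \right)} + f{\left(-214 \right)} = \frac{19 \left(1 + 2 \cdot 11^{2}\right)}{11 \left(113 + 38 \cdot 11\right)} + \left(-2 + \frac{1}{2} \left(-214\right)\right) = 19 \cdot \frac{1}{11} \frac{1}{113 + 418} \left(1 + 2 \cdot 121\right) - 109 = 19 \cdot \frac{1}{11} \cdot \frac{1}{531} \left(1 + 242\right) - 109 = 19 \cdot \frac{1}{11} \cdot \frac{1}{531} \cdot 243 - 109 = \frac{513}{649} - 109 = - \frac{70228}{649}$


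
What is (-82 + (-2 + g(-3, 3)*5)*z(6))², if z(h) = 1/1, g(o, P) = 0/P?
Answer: 7056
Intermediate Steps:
g(o, P) = 0
z(h) = 1
(-82 + (-2 + g(-3, 3)*5)*z(6))² = (-82 + (-2 + 0*5)*1)² = (-82 + (-2 + 0)*1)² = (-82 - 2*1)² = (-82 - 2)² = (-84)² = 7056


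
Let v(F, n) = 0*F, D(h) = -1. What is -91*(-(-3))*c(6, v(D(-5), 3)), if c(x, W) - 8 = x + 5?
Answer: -5187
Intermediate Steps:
v(F, n) = 0
c(x, W) = 13 + x (c(x, W) = 8 + (x + 5) = 8 + (5 + x) = 13 + x)
-91*(-(-3))*c(6, v(D(-5), 3)) = -91*(-(-3))*(13 + 6) = -91*(-1*(-3))*19 = -273*19 = -91*57 = -5187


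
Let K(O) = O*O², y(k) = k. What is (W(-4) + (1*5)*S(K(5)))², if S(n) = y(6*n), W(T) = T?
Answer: 14032516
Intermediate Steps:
K(O) = O³
S(n) = 6*n
(W(-4) + (1*5)*S(K(5)))² = (-4 + (1*5)*(6*5³))² = (-4 + 5*(6*125))² = (-4 + 5*750)² = (-4 + 3750)² = 3746² = 14032516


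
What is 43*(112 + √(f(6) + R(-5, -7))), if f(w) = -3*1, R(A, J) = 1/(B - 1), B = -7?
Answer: 4816 + 215*I*√2/4 ≈ 4816.0 + 76.014*I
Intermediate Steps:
R(A, J) = -⅛ (R(A, J) = 1/(-7 - 1) = 1/(-8) = -⅛)
f(w) = -3
43*(112 + √(f(6) + R(-5, -7))) = 43*(112 + √(-3 - ⅛)) = 43*(112 + √(-25/8)) = 43*(112 + 5*I*√2/4) = 4816 + 215*I*√2/4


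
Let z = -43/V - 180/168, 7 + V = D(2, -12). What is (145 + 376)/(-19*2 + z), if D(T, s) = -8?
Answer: -109410/7603 ≈ -14.390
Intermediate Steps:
V = -15 (V = -7 - 8 = -15)
z = 377/210 (z = -43/(-15) - 180/168 = -43*(-1/15) - 180*1/168 = 43/15 - 15/14 = 377/210 ≈ 1.7952)
(145 + 376)/(-19*2 + z) = (145 + 376)/(-19*2 + 377/210) = 521/(-38 + 377/210) = 521/(-7603/210) = 521*(-210/7603) = -109410/7603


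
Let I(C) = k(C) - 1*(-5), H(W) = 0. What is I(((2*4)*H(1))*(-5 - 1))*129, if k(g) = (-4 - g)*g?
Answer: 645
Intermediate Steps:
k(g) = g*(-4 - g)
I(C) = 5 - C*(4 + C) (I(C) = -C*(4 + C) - 1*(-5) = -C*(4 + C) + 5 = 5 - C*(4 + C))
I(((2*4)*H(1))*(-5 - 1))*129 = (5 - ((2*4)*0)*(-5 - 1)*(4 + ((2*4)*0)*(-5 - 1)))*129 = (5 - (8*0)*(-6)*(4 + (8*0)*(-6)))*129 = (5 - 0*(-6)*(4 + 0*(-6)))*129 = (5 - 1*0*(4 + 0))*129 = (5 - 1*0*4)*129 = (5 + 0)*129 = 5*129 = 645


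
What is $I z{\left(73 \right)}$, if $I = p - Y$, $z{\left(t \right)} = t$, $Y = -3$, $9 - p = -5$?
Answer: $1241$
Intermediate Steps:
$p = 14$ ($p = 9 - -5 = 9 + 5 = 14$)
$I = 17$ ($I = 14 - -3 = 14 + 3 = 17$)
$I z{\left(73 \right)} = 17 \cdot 73 = 1241$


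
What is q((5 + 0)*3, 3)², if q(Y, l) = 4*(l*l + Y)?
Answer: 9216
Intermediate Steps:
q(Y, l) = 4*Y + 4*l² (q(Y, l) = 4*(l² + Y) = 4*(Y + l²) = 4*Y + 4*l²)
q((5 + 0)*3, 3)² = (4*((5 + 0)*3) + 4*3²)² = (4*(5*3) + 4*9)² = (4*15 + 36)² = (60 + 36)² = 96² = 9216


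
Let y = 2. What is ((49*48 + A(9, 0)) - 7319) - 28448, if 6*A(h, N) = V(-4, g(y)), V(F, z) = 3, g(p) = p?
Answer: -66829/2 ≈ -33415.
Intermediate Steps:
A(h, N) = 1/2 (A(h, N) = (1/6)*3 = 1/2)
((49*48 + A(9, 0)) - 7319) - 28448 = ((49*48 + 1/2) - 7319) - 28448 = ((2352 + 1/2) - 7319) - 28448 = (4705/2 - 7319) - 28448 = -9933/2 - 28448 = -66829/2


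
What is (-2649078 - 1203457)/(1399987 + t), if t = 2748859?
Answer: -3852535/4148846 ≈ -0.92858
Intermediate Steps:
(-2649078 - 1203457)/(1399987 + t) = (-2649078 - 1203457)/(1399987 + 2748859) = -3852535/4148846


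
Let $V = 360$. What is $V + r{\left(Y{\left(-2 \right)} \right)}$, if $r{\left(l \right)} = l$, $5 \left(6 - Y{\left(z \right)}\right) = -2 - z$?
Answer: $366$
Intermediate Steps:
$Y{\left(z \right)} = \frac{32}{5} + \frac{z}{5}$ ($Y{\left(z \right)} = 6 - \frac{-2 - z}{5} = 6 + \left(\frac{2}{5} + \frac{z}{5}\right) = \frac{32}{5} + \frac{z}{5}$)
$V + r{\left(Y{\left(-2 \right)} \right)} = 360 + \left(\frac{32}{5} + \frac{1}{5} \left(-2\right)\right) = 360 + \left(\frac{32}{5} - \frac{2}{5}\right) = 360 + 6 = 366$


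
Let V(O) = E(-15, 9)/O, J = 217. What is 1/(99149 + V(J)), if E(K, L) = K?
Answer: 217/21515318 ≈ 1.0086e-5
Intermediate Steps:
V(O) = -15/O
1/(99149 + V(J)) = 1/(99149 - 15/217) = 1/(21515318/217) = 217/21515318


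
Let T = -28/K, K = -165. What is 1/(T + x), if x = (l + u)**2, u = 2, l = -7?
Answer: 165/4153 ≈ 0.039730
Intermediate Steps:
T = 28/165 (T = -28/(-165) = -28*(-1/165) = 28/165 ≈ 0.16970)
x = 25 (x = (-7 + 2)**2 = (-5)**2 = 25)
1/(T + x) = 1/(28/165 + 25) = 1/(4153/165) = 165/4153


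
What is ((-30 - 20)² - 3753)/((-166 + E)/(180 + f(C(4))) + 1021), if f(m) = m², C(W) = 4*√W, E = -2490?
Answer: -76433/61617 ≈ -1.2405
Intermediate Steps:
((-30 - 20)² - 3753)/((-166 + E)/(180 + f(C(4))) + 1021) = ((-30 - 20)² - 3753)/((-166 - 2490)/(180 + (4*√4)²) + 1021) = ((-50)² - 3753)/(-2656/(180 + (4*2)²) + 1021) = (2500 - 3753)/(-2656/(180 + 8²) + 1021) = -1253/(-2656/(180 + 64) + 1021) = -1253/(-2656/244 + 1021) = -1253/(-2656*1/244 + 1021) = -1253/(-664/61 + 1021) = -1253/61617/61 = -1253*61/61617 = -76433/61617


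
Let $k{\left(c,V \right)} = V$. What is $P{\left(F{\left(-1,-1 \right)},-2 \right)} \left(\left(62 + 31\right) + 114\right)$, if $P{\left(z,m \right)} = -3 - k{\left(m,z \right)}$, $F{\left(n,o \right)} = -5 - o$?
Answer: $207$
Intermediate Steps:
$P{\left(z,m \right)} = -3 - z$
$P{\left(F{\left(-1,-1 \right)},-2 \right)} \left(\left(62 + 31\right) + 114\right) = \left(-3 - \left(-5 - -1\right)\right) \left(\left(62 + 31\right) + 114\right) = \left(-3 - \left(-5 + 1\right)\right) \left(93 + 114\right) = \left(-3 - -4\right) 207 = \left(-3 + 4\right) 207 = 1 \cdot 207 = 207$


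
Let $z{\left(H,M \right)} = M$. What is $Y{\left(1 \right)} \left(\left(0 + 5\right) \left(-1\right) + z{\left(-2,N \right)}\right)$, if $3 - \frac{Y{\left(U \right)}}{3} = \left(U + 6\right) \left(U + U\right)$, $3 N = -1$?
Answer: $176$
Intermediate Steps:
$N = - \frac{1}{3}$ ($N = \frac{1}{3} \left(-1\right) = - \frac{1}{3} \approx -0.33333$)
$Y{\left(U \right)} = 9 - 6 U \left(6 + U\right)$ ($Y{\left(U \right)} = 9 - 3 \left(U + 6\right) \left(U + U\right) = 9 - 3 \left(6 + U\right) 2 U = 9 - 3 \cdot 2 U \left(6 + U\right) = 9 - 6 U \left(6 + U\right)$)
$Y{\left(1 \right)} \left(\left(0 + 5\right) \left(-1\right) + z{\left(-2,N \right)}\right) = \left(9 - 36 - 6 \cdot 1^{2}\right) \left(\left(0 + 5\right) \left(-1\right) - \frac{1}{3}\right) = \left(9 - 36 - 6\right) \left(5 \left(-1\right) - \frac{1}{3}\right) = \left(9 - 36 - 6\right) \left(-5 - \frac{1}{3}\right) = \left(-33\right) \left(- \frac{16}{3}\right) = 176$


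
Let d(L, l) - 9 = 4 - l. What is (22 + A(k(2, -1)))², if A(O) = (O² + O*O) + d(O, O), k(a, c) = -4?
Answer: 5041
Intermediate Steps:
d(L, l) = 13 - l (d(L, l) = 9 + (4 - l) = 13 - l)
A(O) = 13 - O + 2*O² (A(O) = (O² + O*O) + (13 - O) = (O² + O²) + (13 - O) = 2*O² + (13 - O) = 13 - O + 2*O²)
(22 + A(k(2, -1)))² = (22 + (13 - 1*(-4) + 2*(-4)²))² = (22 + (13 + 4 + 2*16))² = (22 + (13 + 4 + 32))² = (22 + 49)² = 71² = 5041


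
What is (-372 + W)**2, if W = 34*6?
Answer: 28224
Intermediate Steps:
W = 204
(-372 + W)**2 = (-372 + 204)**2 = (-168)**2 = 28224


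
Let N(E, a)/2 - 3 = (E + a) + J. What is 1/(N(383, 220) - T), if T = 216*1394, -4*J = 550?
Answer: -1/300167 ≈ -3.3315e-6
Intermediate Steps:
J = -275/2 (J = -¼*550 = -275/2 ≈ -137.50)
N(E, a) = -269 + 2*E + 2*a (N(E, a) = 6 + 2*((E + a) - 275/2) = 6 + 2*(-275/2 + E + a) = 6 + (-275 + 2*E + 2*a) = -269 + 2*E + 2*a)
T = 301104
1/(N(383, 220) - T) = 1/((-269 + 2*383 + 2*220) - 1*301104) = 1/((-269 + 766 + 440) - 301104) = 1/(937 - 301104) = 1/(-300167) = -1/300167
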